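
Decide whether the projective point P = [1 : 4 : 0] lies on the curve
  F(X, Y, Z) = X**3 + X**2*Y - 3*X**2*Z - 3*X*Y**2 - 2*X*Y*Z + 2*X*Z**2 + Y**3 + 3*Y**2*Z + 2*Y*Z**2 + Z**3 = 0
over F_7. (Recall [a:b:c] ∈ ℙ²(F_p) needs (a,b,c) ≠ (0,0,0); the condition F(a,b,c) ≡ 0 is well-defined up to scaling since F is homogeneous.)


F(1,4,0) ≡ 0 (mod 7); P is on the curve.

Evaluate F(1, 4, 0) term-by-term (mod 7).
  X**3 ↦ 1·1·1·1 = 1
  X**2*Y ↦ 1·1·4·1 = 4
  -3*X**2*Z ↦ -3·1·1·0 = 0
  -3*X*Y**2 ↦ -3·1·16·1 = -48
  -2*X*Y*Z ↦ -2·1·4·0 = 0
  2*X*Z**2 ↦ 2·1·1·0 = 0
  Y**3 ↦ 1·1·64·1 = 64
  3*Y**2*Z ↦ 3·1·16·0 = 0
  2*Y*Z**2 ↦ 2·1·4·0 = 0
  Z**3 ↦ 1·1·1·0 = 0
Sum: F(1, 4, 0) = (1) + (4) + (0) + (-48) + (0) + (0) + (64) + (0) + (0) + (0) = 21.
Reducing mod 7: 21 ≡ 0 (mod 7).
Since F(a, b, c) ≡ 0 (mod 7), P lies on the curve.


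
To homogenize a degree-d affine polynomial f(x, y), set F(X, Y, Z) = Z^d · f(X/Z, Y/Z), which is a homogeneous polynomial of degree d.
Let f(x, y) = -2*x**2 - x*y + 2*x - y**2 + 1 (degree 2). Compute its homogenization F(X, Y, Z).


F(X, Y, Z) = -2*X**2 - X*Y + 2*X*Z - Y**2 + Z**2

deg(f) = 2.
Substitute x = X/Z, y = Y/Z into f, then multiply by Z^2.
  monomial -2·x^2·y^0 ↦ -2·X^2·Y^0·Z^0.
  monomial -1·x^1·y^1 ↦ -1·X^1·Y^1·Z^0.
  monomial 2·x^1·y^0 ↦ 2·X^1·Y^0·Z^1.
  monomial -1·x^0·y^2 ↦ -1·X^0·Y^2·Z^0.
  monomial 1·x^0·y^0 ↦ 1·X^0·Y^0·Z^2.
Collecting: F(X, Y, Z) = -2*X**2 - X*Y + 2*X*Z - Y**2 + Z**2.


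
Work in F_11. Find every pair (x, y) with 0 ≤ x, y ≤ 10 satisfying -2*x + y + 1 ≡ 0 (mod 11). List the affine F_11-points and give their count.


Affine F_11-points: {(0, 10), (1, 1), (2, 3), (3, 5), (4, 7), (5, 9), (6, 0), (7, 2), (8, 4), (9, 6), (10, 8)}; count = 11.

For each of the 121 pairs (x, y) ∈ F_11², evaluate f(x, y) mod 11. Record the zeros.
  x = 0: [0↦1, 1↦2, 2↦3, 3↦4, 4↦5, 5↦6, 6↦7, 7↦8, 8↦9, 9↦10, 10↦0]  zeros at y ∈ {10}
  x = 1: [0↦10, 1↦0, 2↦1, 3↦2, 4↦3, 5↦4, 6↦5, 7↦6, 8↦7, 9↦8, 10↦9]  zeros at y ∈ {1}
  x = 2: [0↦8, 1↦9, 2↦10, 3↦0, 4↦1, 5↦2, 6↦3, 7↦4, 8↦5, 9↦6, 10↦7]  zeros at y ∈ {3}
  x = 3: [0↦6, 1↦7, 2↦8, 3↦9, 4↦10, 5↦0, 6↦1, 7↦2, 8↦3, 9↦4, 10↦5]  zeros at y ∈ {5}
  x = 4: [0↦4, 1↦5, 2↦6, 3↦7, 4↦8, 5↦9, 6↦10, 7↦0, 8↦1, 9↦2, 10↦3]  zeros at y ∈ {7}
  x = 5: [0↦2, 1↦3, 2↦4, 3↦5, 4↦6, 5↦7, 6↦8, 7↦9, 8↦10, 9↦0, 10↦1]  zeros at y ∈ {9}
  x = 6: [0↦0, 1↦1, 2↦2, 3↦3, 4↦4, 5↦5, 6↦6, 7↦7, 8↦8, 9↦9, 10↦10]  zeros at y ∈ {0}
  x = 7: [0↦9, 1↦10, 2↦0, 3↦1, 4↦2, 5↦3, 6↦4, 7↦5, 8↦6, 9↦7, 10↦8]  zeros at y ∈ {2}
  x = 8: [0↦7, 1↦8, 2↦9, 3↦10, 4↦0, 5↦1, 6↦2, 7↦3, 8↦4, 9↦5, 10↦6]  zeros at y ∈ {4}
  x = 9: [0↦5, 1↦6, 2↦7, 3↦8, 4↦9, 5↦10, 6↦0, 7↦1, 8↦2, 9↦3, 10↦4]  zeros at y ∈ {6}
  x = 10: [0↦3, 1↦4, 2↦5, 3↦6, 4↦7, 5↦8, 6↦9, 7↦10, 8↦0, 9↦1, 10↦2]  zeros at y ∈ {8}
Collecting zeros: affine points = {(0, 10), (1, 1), (2, 3), (3, 5), (4, 7), (5, 9), (6, 0), (7, 2), (8, 4), (9, 6), (10, 8)}.
Total count |C(F_11)_aff| = 11.


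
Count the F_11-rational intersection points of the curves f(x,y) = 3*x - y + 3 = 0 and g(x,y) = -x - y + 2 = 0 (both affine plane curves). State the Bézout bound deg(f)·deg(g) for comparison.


Common zeros: {(8, 5)}; count = 1; Bézout bound = 1.

deg(f) = 1, deg(g) = 1, so Bézout bound = 1.
Scan x ∈ F_11. For each x, list the y ∈ F_11 with f(x, y) ≡ 0 and those with g(x, y) ≡ 0 (mod 11); the common zeros in that column are the intersection.
  x = 0: f ≡ 0 at y ∈ {3}; g ≡ 0 at y ∈ {2}; common: ∅.
  x = 1: f ≡ 0 at y ∈ {6}; g ≡ 0 at y ∈ {1}; common: ∅.
  x = 2: f ≡ 0 at y ∈ {9}; g ≡ 0 at y ∈ {0}; common: ∅.
  x = 3: f ≡ 0 at y ∈ {1}; g ≡ 0 at y ∈ {10}; common: ∅.
  x = 4: f ≡ 0 at y ∈ {4}; g ≡ 0 at y ∈ {9}; common: ∅.
  x = 5: f ≡ 0 at y ∈ {7}; g ≡ 0 at y ∈ {8}; common: ∅.
  x = 6: f ≡ 0 at y ∈ {10}; g ≡ 0 at y ∈ {7}; common: ∅.
  x = 7: f ≡ 0 at y ∈ {2}; g ≡ 0 at y ∈ {6}; common: ∅.
  x = 8: f ≡ 0 at y ∈ {5}; g ≡ 0 at y ∈ {5}; common: {5}.
  x = 9: f ≡ 0 at y ∈ {8}; g ≡ 0 at y ∈ {4}; common: ∅.
  x = 10: f ≡ 0 at y ∈ {0}; g ≡ 0 at y ∈ {3}; common: ∅.
Collecting: common zeros = {(8, 5)}, so the count is 1.
Comparison with the Bézout bound: 1 ≤ 1 = deg(f)·deg(g), as expected for curves with no common component (the bound is attained).


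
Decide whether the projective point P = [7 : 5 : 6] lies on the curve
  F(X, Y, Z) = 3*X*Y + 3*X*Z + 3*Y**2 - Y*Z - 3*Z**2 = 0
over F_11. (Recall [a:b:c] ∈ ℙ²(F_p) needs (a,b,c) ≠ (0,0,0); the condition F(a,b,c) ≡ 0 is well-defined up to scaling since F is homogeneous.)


F(7,5,6) ≡ 3 (mod 11); P is NOT on the curve.

Evaluate F(7, 5, 6) term-by-term (mod 11).
  3*X*Y ↦ 3·7·5·1 = 105
  3*X*Z ↦ 3·7·1·6 = 126
  3*Y**2 ↦ 3·1·25·1 = 75
  -Y*Z ↦ -1·1·5·6 = -30
  -3*Z**2 ↦ -3·1·1·36 = -108
Sum: F(7, 5, 6) = (105) + (126) + (75) + (-30) + (-108) = 168.
Reducing mod 11: 168 ≡ 3 (mod 11).
Since F(a, b, c) ≡ 3 ≠ 0 (mod 11), P does NOT lie on the curve.


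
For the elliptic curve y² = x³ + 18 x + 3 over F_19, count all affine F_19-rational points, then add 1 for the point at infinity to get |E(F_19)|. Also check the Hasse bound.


Affine points = {(2, 3), (2, 16), (4, 5), (4, 14), (5, 3), (5, 16), (6, 2), (6, 17), (7, 4), (7, 15), (9, 1), (9, 18), (10, 9), (10, 10), (12, 3), (12, 16), (14, 4), (14, 15), (15, 0), (16, 6), (16, 13), (17, 4), (17, 15)}; affine count = 23; |E(F_19)| = 24.

Discriminant check: Δ ∝ 4a³ + 27b² = 4·18³ + 27·3² = 4·5832 + 27·9 ≡ 11 (mod 19). Nonzero ⇒ E is nonsingular.
For each x ∈ F_19, compute rhs = x³ + 18·x + 3 mod 19, then count y ∈ F_19 with y² ≡ rhs.
  x = 0: rhs = 3, matching y values: none (0 points).
  x = 1: rhs = 3, matching y values: none (0 points).
  x = 2: rhs = 9, matching y values: 3, 16 (2 points).
  x = 3: rhs = 8, matching y values: none (0 points).
  x = 4: rhs = 6, matching y values: 5, 14 (2 points).
  x = 5: rhs = 9, matching y values: 3, 16 (2 points).
  x = 6: rhs = 4, matching y values: 2, 17 (2 points).
  x = 7: rhs = 16, matching y values: 4, 15 (2 points).
  x = 8: rhs = 13, matching y values: none (0 points).
  x = 9: rhs = 1, matching y values: 1, 18 (2 points).
  x = 10: rhs = 5, matching y values: 9, 10 (2 points).
  x = 11: rhs = 12, matching y values: none (0 points).
  x = 12: rhs = 9, matching y values: 3, 16 (2 points).
  x = 13: rhs = 2, matching y values: none (0 points).
  x = 14: rhs = 16, matching y values: 4, 15 (2 points).
  x = 15: rhs = 0, matching y values: 0 (1 points).
  x = 16: rhs = 17, matching y values: 6, 13 (2 points).
  x = 17: rhs = 16, matching y values: 4, 15 (2 points).
  x = 18: rhs = 3, matching y values: none (0 points).
Total affine count: 23.
Full point count |E(F_19)| = 23 + 1 = 24.
Hasse bound: |24 − (19+1)| = |4| = 4 ≤ 2√19 ≈ 8.7178 ✓.


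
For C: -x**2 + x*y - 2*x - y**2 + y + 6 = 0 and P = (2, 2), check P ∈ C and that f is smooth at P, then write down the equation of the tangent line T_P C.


Tangent line at P: -4*x - y + 10 = 0.

Step 1: f(2, 2) = 0, so P lies on C.
Step 2: partial derivatives
  f_x(x, y) = -2*x + y - 2, f_y(x, y) = x - 2*y + 1.
  f_x(P) = -4, f_y(P) = -1 (gradient nonzero, so P is smooth).
Step 3: tangent line at P: -4·(x − 2) + -1·(y − 2) = 0.
Expanding: -4*x - y + 10 = 0.


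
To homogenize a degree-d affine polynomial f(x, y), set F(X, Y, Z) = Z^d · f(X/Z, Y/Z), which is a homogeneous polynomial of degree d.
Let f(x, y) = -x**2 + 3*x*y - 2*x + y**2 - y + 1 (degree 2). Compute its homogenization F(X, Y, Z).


F(X, Y, Z) = -X**2 + 3*X*Y - 2*X*Z + Y**2 - Y*Z + Z**2

deg(f) = 2.
Substitute x = X/Z, y = Y/Z into f, then multiply by Z^2.
  monomial -1·x^2·y^0 ↦ -1·X^2·Y^0·Z^0.
  monomial 3·x^1·y^1 ↦ 3·X^1·Y^1·Z^0.
  monomial -2·x^1·y^0 ↦ -2·X^1·Y^0·Z^1.
  monomial 1·x^0·y^2 ↦ 1·X^0·Y^2·Z^0.
  monomial -1·x^0·y^1 ↦ -1·X^0·Y^1·Z^1.
  monomial 1·x^0·y^0 ↦ 1·X^0·Y^0·Z^2.
Collecting: F(X, Y, Z) = -X**2 + 3*X*Y - 2*X*Z + Y**2 - Y*Z + Z**2.


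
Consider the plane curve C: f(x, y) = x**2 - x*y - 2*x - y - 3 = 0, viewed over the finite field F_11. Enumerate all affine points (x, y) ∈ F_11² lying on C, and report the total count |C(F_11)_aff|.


Affine F_11-points: {(0, 8), (1, 9), (2, 10), (3, 0), (4, 1), (5, 2), (6, 3), (7, 4), (8, 5), (9, 6), (10, 0), (10, 1), (10, 2), (10, 3), (10, 4), (10, 5), (10, 6), (10, 7), (10, 8), (10, 9), (10, 10)}; count = 21.

For each of the 121 pairs (x, y) ∈ F_11², evaluate f(x, y) mod 11. Record the zeros.
  x = 0: [0↦8, 1↦7, 2↦6, 3↦5, 4↦4, 5↦3, 6↦2, 7↦1, 8↦0, 9↦10, 10↦9]  zeros at y ∈ {8}
  x = 1: [0↦7, 1↦5, 2↦3, 3↦1, 4↦10, 5↦8, 6↦6, 7↦4, 8↦2, 9↦0, 10↦9]  zeros at y ∈ {9}
  x = 2: [0↦8, 1↦5, 2↦2, 3↦10, 4↦7, 5↦4, 6↦1, 7↦9, 8↦6, 9↦3, 10↦0]  zeros at y ∈ {10}
  x = 3: [0↦0, 1↦7, 2↦3, 3↦10, 4↦6, 5↦2, 6↦9, 7↦5, 8↦1, 9↦8, 10↦4]  zeros at y ∈ {0}
  x = 4: [0↦5, 1↦0, 2↦6, 3↦1, 4↦7, 5↦2, 6↦8, 7↦3, 8↦9, 9↦4, 10↦10]  zeros at y ∈ {1}
  x = 5: [0↦1, 1↦6, 2↦0, 3↦5, 4↦10, 5↦4, 6↦9, 7↦3, 8↦8, 9↦2, 10↦7]  zeros at y ∈ {2}
  x = 6: [0↦10, 1↦3, 2↦7, 3↦0, 4↦4, 5↦8, 6↦1, 7↦5, 8↦9, 9↦2, 10↦6]  zeros at y ∈ {3}
  x = 7: [0↦10, 1↦2, 2↦5, 3↦8, 4↦0, 5↦3, 6↦6, 7↦9, 8↦1, 9↦4, 10↦7]  zeros at y ∈ {4}
  x = 8: [0↦1, 1↦3, 2↦5, 3↦7, 4↦9, 5↦0, 6↦2, 7↦4, 8↦6, 9↦8, 10↦10]  zeros at y ∈ {5}
  x = 9: [0↦5, 1↦6, 2↦7, 3↦8, 4↦9, 5↦10, 6↦0, 7↦1, 8↦2, 9↦3, 10↦4]  zeros at y ∈ {6}
  x = 10: [0↦0, 1↦0, 2↦0, 3↦0, 4↦0, 5↦0, 6↦0, 7↦0, 8↦0, 9↦0, 10↦0]  zeros at y ∈ {0, 1, 2, 3, 4, 5, 6, 7, 8, 9, 10}
Collecting zeros: affine points = {(0, 8), (1, 9), (2, 10), (3, 0), (4, 1), (5, 2), (6, 3), (7, 4), (8, 5), (9, 6), (10, 0), (10, 1), (10, 2), (10, 3), (10, 4), (10, 5), (10, 6), (10, 7), (10, 8), (10, 9), (10, 10)}.
Total count |C(F_11)_aff| = 21.


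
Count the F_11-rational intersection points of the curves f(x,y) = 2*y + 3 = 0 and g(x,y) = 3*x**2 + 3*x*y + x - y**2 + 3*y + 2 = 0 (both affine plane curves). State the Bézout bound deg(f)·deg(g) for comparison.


Common zeros: ∅; count = 0; Bézout bound = 2.

deg(f) = 1, deg(g) = 2, so Bézout bound = 2.
Scan x ∈ F_11. For each x, list the y ∈ F_11 with f(x, y) ≡ 0 and those with g(x, y) ≡ 0 (mod 11); the common zeros in that column are the intersection.
  x = 0: f ≡ 0 at y ∈ {4}; g ≡ 0 at y ∈ ∅; common: ∅.
  x = 1: f ≡ 0 at y ∈ {4}; g ≡ 0 at y ∈ {1, 5}; common: ∅.
  x = 2: f ≡ 0 at y ∈ {4}; g ≡ 0 at y ∈ ∅; common: ∅.
  x = 3: f ≡ 0 at y ∈ {4}; g ≡ 0 at y ∈ ∅; common: ∅.
  x = 4: f ≡ 0 at y ∈ {4}; g ≡ 0 at y ∈ {7, 8}; common: ∅.
  x = 5: f ≡ 0 at y ∈ {4}; g ≡ 0 at y ∈ {1, 6}; common: ∅.
  x = 6: f ≡ 0 at y ∈ {4}; g ≡ 0 at y ∈ {2, 8}; common: ∅.
  x = 7: f ≡ 0 at y ∈ {4}; g ≡ 0 at y ∈ {6, 7}; common: ∅.
  x = 8: f ≡ 0 at y ∈ {4}; g ≡ 0 at y ∈ ∅; common: ∅.
  x = 9: f ≡ 0 at y ∈ {4}; g ≡ 0 at y ∈ ∅; common: ∅.
  x = 10: f ≡ 0 at y ∈ {4}; g ≡ 0 at y ∈ {2, 9}; common: ∅.
Collecting: common zeros = ∅, so the count is 0.
Comparison with the Bézout bound: 0 ≤ 2 = deg(f)·deg(g), as expected for curves with no common component (the affine F_11-count falls short of the bound because intersections may lie at infinity, over extension fields, or carry multiplicity).


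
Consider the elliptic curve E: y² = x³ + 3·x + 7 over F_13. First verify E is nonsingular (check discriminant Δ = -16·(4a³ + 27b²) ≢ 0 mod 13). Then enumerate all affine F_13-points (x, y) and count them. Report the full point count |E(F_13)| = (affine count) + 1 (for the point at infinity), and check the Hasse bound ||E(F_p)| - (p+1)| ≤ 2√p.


Affine points = {(3, 2), (3, 11), (5, 2), (5, 11), (8, 6), (8, 7), (9, 3), (9, 10), (10, 6), (10, 7), (12, 4), (12, 9)}; affine count = 12; |E(F_13)| = 13.

Discriminant check: Δ ∝ 4a³ + 27b² = 4·3³ + 27·7² = 4·27 + 27·49 ≡ 1 (mod 13). Nonzero ⇒ E is nonsingular.
For each x ∈ F_13, compute rhs = x³ + 3·x + 7 mod 13, then count y ∈ F_13 with y² ≡ rhs.
  x = 0: rhs = 7, matching y values: none (0 points).
  x = 1: rhs = 11, matching y values: none (0 points).
  x = 2: rhs = 8, matching y values: none (0 points).
  x = 3: rhs = 4, matching y values: 2, 11 (2 points).
  x = 4: rhs = 5, matching y values: none (0 points).
  x = 5: rhs = 4, matching y values: 2, 11 (2 points).
  x = 6: rhs = 7, matching y values: none (0 points).
  x = 7: rhs = 7, matching y values: none (0 points).
  x = 8: rhs = 10, matching y values: 6, 7 (2 points).
  x = 9: rhs = 9, matching y values: 3, 10 (2 points).
  x = 10: rhs = 10, matching y values: 6, 7 (2 points).
  x = 11: rhs = 6, matching y values: none (0 points).
  x = 12: rhs = 3, matching y values: 4, 9 (2 points).
Total affine count: 12.
Full point count |E(F_13)| = 12 + 1 = 13.
Hasse bound: |13 − (13+1)| = |-1| = 1 ≤ 2√13 ≈ 7.2111 ✓.


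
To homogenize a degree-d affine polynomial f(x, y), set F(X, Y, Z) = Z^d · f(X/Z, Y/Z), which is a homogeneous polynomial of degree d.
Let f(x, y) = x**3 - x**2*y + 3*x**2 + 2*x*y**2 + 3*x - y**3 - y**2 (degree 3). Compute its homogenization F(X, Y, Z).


F(X, Y, Z) = X**3 - X**2*Y + 3*X**2*Z + 2*X*Y**2 + 3*X*Z**2 - Y**3 - Y**2*Z

deg(f) = 3.
Substitute x = X/Z, y = Y/Z into f, then multiply by Z^3.
  monomial 1·x^3·y^0 ↦ 1·X^3·Y^0·Z^0.
  monomial -1·x^2·y^1 ↦ -1·X^2·Y^1·Z^0.
  monomial 3·x^2·y^0 ↦ 3·X^2·Y^0·Z^1.
  monomial 2·x^1·y^2 ↦ 2·X^1·Y^2·Z^0.
  monomial 3·x^1·y^0 ↦ 3·X^1·Y^0·Z^2.
  monomial -1·x^0·y^3 ↦ -1·X^0·Y^3·Z^0.
  monomial -1·x^0·y^2 ↦ -1·X^0·Y^2·Z^1.
Collecting: F(X, Y, Z) = X**3 - X**2*Y + 3*X**2*Z + 2*X*Y**2 + 3*X*Z**2 - Y**3 - Y**2*Z.


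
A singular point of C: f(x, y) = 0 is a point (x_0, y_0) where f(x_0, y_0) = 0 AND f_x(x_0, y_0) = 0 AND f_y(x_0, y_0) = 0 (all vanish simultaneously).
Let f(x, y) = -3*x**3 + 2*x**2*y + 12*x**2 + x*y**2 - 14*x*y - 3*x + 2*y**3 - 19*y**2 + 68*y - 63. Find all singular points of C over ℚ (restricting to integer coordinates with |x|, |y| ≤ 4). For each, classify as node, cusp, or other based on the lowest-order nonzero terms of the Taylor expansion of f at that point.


Singular points: {(2, 3)}; classification: cusp.

Compute partial derivatives:
  f_x = -9*x**2 + 4*x*y + 24*x + y**2 - 14*y - 3.
  f_y = 2*x**2 + 2*x*y - 14*x + 6*y**2 - 38*y + 68.
Scan x_0 ∈ {−4, ..., 4}. For each x_0, f_y(x_0, y) is a polynomial in y; find its integer roots y ∈ {−4, ..., 4}, then test f_x and f at those candidates.
  x = -4: f_y(-4, y) = 6*y**2 - 46*y + 156; no integer root y with |y| ≤ 4.
  x = -3: f_y(-3, y) = 6*y**2 - 44*y + 128; no integer root y with |y| ≤ 4.
  x = -2: f_y(-2, y) = 6*y**2 - 42*y + 104; no integer root y with |y| ≤ 4.
  x = -1: f_y(-1, y) = 6*y**2 - 40*y + 84; no integer root y with |y| ≤ 4.
  x = 0: f_y(0, y) = 6*y**2 - 38*y + 68; no integer root y with |y| ≤ 4.
  x = 1: f_y(1, y) = 6*y**2 - 36*y + 56; no integer root y with |y| ≤ 4.
  x = 2: f_y(2, y) = 6*y**2 - 34*y + 48; vanishes at y ∈ {3}. (2, 3): f_x = 0, f = 0 — SINGULAR.
  x = 3: f_y(3, y) = 6*y**2 - 32*y + 44; no integer root y with |y| ≤ 4.
  x = 4: f_y(4, y) = 6*y**2 - 30*y + 44; no integer root y with |y| ≤ 4.
Only singular point on the grid: (2, 3).
Classify: substitute x = 2 + u, y = 3 + v and expand: f = -3*u**3 + 2*u**2*v + u*v**2 + 2*v**3 + v**2.
No constant or linear terms (consistent with a singular point). Quadratic part: v**2. Cubic part: -3*u**3 + 2*u**2*v + u*v**2 + 2*v**3.
The quadratic part v**2 is a perfect square, so there is a single (double) tangent line v = 0, i.e. y = 3. Restricting the cubic part to that line (v = 0) leaves -3*u**3 ≠ 0, so f is not divisible by v and the branch is v² ≈ 3*u**3 to lowest order — this is a cusp.
Classification: cusp.


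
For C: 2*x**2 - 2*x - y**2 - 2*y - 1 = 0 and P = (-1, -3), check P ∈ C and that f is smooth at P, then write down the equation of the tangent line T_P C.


Tangent line at P: -6*x + 4*y + 6 = 0.

Step 1: f(-1, -3) = 0, so P lies on C.
Step 2: partial derivatives
  f_x(x, y) = 4*x - 2, f_y(x, y) = -2*y - 2.
  f_x(P) = -6, f_y(P) = 4 (gradient nonzero, so P is smooth).
Step 3: tangent line at P: -6·(x − -1) + 4·(y − -3) = 0.
Expanding: -6*x + 4*y + 6 = 0.


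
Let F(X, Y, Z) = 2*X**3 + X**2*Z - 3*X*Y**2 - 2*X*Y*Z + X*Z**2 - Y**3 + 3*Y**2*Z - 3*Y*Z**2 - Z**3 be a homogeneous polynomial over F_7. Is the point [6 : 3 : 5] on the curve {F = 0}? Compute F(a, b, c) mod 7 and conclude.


F(6,3,5) ≡ 3 (mod 7); P is NOT on the curve.

Evaluate F(6, 3, 5) term-by-term (mod 7).
  2*X**3 ↦ 2·216·1·1 = 432
  X**2*Z ↦ 1·36·1·5 = 180
  -3*X*Y**2 ↦ -3·6·9·1 = -162
  -2*X*Y*Z ↦ -2·6·3·5 = -180
  X*Z**2 ↦ 1·6·1·25 = 150
  -Y**3 ↦ -1·1·27·1 = -27
  3*Y**2*Z ↦ 3·1·9·5 = 135
  -3*Y*Z**2 ↦ -3·1·3·25 = -225
  -Z**3 ↦ -1·1·1·125 = -125
Sum: F(6, 3, 5) = (432) + (180) + (-162) + (-180) + (150) + (-27) + (135) + (-225) + (-125) = 178.
Reducing mod 7: 178 ≡ 3 (mod 7).
Since F(a, b, c) ≡ 3 ≠ 0 (mod 7), P does NOT lie on the curve.


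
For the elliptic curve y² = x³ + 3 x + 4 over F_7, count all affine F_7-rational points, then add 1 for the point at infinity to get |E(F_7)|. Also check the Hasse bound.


Affine points = {(0, 2), (0, 5), (1, 1), (1, 6), (2, 2), (2, 5), (5, 2), (5, 5), (6, 0)}; affine count = 9; |E(F_7)| = 10.

Discriminant check: Δ ∝ 4a³ + 27b² = 4·3³ + 27·4² = 4·27 + 27·16 ≡ 1 (mod 7). Nonzero ⇒ E is nonsingular.
For each x ∈ F_7, compute rhs = x³ + 3·x + 4 mod 7, then count y ∈ F_7 with y² ≡ rhs.
  x = 0: rhs = 4, matching y values: 2, 5 (2 points).
  x = 1: rhs = 1, matching y values: 1, 6 (2 points).
  x = 2: rhs = 4, matching y values: 2, 5 (2 points).
  x = 3: rhs = 5, matching y values: none (0 points).
  x = 4: rhs = 3, matching y values: none (0 points).
  x = 5: rhs = 4, matching y values: 2, 5 (2 points).
  x = 6: rhs = 0, matching y values: 0 (1 points).
Total affine count: 9.
Full point count |E(F_7)| = 9 + 1 = 10.
Hasse bound: |10 − (7+1)| = |2| = 2 ≤ 2√7 ≈ 5.2915 ✓.


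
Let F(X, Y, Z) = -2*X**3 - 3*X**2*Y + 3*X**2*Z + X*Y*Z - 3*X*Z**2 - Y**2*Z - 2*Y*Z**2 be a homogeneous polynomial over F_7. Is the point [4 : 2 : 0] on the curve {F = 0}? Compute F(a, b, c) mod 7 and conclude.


F(4,2,0) ≡ 0 (mod 7); P is on the curve.

Evaluate F(4, 2, 0) term-by-term (mod 7).
  -2*X**3 ↦ -2·64·1·1 = -128
  -3*X**2*Y ↦ -3·16·2·1 = -96
  3*X**2*Z ↦ 3·16·1·0 = 0
  X*Y*Z ↦ 1·4·2·0 = 0
  -3*X*Z**2 ↦ -3·4·1·0 = 0
  -Y**2*Z ↦ -1·1·4·0 = 0
  -2*Y*Z**2 ↦ -2·1·2·0 = 0
Sum: F(4, 2, 0) = (-128) + (-96) + (0) + (0) + (0) + (0) + (0) = -224.
Reducing mod 7: -224 ≡ 0 (mod 7).
Since F(a, b, c) ≡ 0 (mod 7), P lies on the curve.


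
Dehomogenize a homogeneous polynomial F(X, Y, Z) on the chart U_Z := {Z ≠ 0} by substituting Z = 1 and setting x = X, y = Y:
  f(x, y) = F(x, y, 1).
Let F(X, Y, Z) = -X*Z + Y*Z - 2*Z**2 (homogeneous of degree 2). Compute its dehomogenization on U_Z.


f(x, y) = -x + y - 2

On U_Z we set Z = 1. Each monomial c·X^i·Y^j·Z^k in F becomes c·x^i·y^j·1^k = c·x^i·y^j.
Substituting Z = 1: F(X, Y, 1) = -x + y - 2.
Note: deg(f) ≤ deg(F) = 2; strict inequality happens when F is divisible by Z (lost terms).


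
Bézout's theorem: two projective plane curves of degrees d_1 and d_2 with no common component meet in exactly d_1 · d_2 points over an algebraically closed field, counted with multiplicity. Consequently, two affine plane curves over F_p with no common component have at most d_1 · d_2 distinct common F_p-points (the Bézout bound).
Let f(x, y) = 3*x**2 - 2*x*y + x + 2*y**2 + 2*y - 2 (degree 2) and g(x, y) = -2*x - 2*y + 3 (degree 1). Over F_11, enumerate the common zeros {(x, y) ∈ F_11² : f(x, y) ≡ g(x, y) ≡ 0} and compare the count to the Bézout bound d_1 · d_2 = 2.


Common zeros: {(0, 7), (3, 4)}; count = 2; Bézout bound = 2.

deg(f) = 2, deg(g) = 1, so Bézout bound = 2.
Scan x ∈ F_11. For each x, list the y ∈ F_11 with f(x, y) ≡ 0 and those with g(x, y) ≡ 0 (mod 11); the common zeros in that column are the intersection.
  x = 0: f ≡ 0 at y ∈ {3, 7}; g ≡ 0 at y ∈ {7}; common: {7}.
  x = 1: f ≡ 0 at y ∈ ∅; g ≡ 0 at y ∈ {6}; common: ∅.
  x = 2: f ≡ 0 at y ∈ ∅; g ≡ 0 at y ∈ {5}; common: ∅.
  x = 3: f ≡ 0 at y ∈ {4, 9}; g ≡ 0 at y ∈ {4}; common: {4}.
  x = 4: f ≡ 0 at y ∈ ∅; g ≡ 0 at y ∈ {3}; common: ∅.
  x = 5: f ≡ 0 at y ∈ {5, 10}; g ≡ 0 at y ∈ {2}; common: ∅.
  x = 6: f ≡ 0 at y ∈ ∅; g ≡ 0 at y ∈ {1}; common: ∅.
  x = 7: f ≡ 0 at y ∈ ∅; g ≡ 0 at y ∈ {0}; common: ∅.
  x = 8: f ≡ 0 at y ∈ {0, 7}; g ≡ 0 at y ∈ {10}; common: ∅.
  x = 9: f ≡ 0 at y ∈ {3, 5}; g ≡ 0 at y ∈ {9}; common: ∅.
  x = 10: f ≡ 0 at y ∈ {0, 9}; g ≡ 0 at y ∈ {8}; common: ∅.
Collecting: common zeros = {(0, 7), (3, 4)}, so the count is 2.
Comparison with the Bézout bound: 2 ≤ 2 = deg(f)·deg(g), as expected for curves with no common component (the bound is attained).


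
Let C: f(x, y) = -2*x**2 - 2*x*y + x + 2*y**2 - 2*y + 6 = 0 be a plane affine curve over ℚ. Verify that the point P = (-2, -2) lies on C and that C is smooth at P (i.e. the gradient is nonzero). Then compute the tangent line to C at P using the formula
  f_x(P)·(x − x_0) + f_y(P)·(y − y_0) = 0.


Tangent line at P: 13*x - 6*y + 14 = 0.

Step 1: f(-2, -2) = 0, so P lies on C.
Step 2: partial derivatives
  f_x(x, y) = -4*x - 2*y + 1, f_y(x, y) = -2*x + 4*y - 2.
  f_x(P) = 13, f_y(P) = -6 (gradient nonzero, so P is smooth).
Step 3: tangent line at P: 13·(x − -2) + -6·(y − -2) = 0.
Expanding: 13*x - 6*y + 14 = 0.


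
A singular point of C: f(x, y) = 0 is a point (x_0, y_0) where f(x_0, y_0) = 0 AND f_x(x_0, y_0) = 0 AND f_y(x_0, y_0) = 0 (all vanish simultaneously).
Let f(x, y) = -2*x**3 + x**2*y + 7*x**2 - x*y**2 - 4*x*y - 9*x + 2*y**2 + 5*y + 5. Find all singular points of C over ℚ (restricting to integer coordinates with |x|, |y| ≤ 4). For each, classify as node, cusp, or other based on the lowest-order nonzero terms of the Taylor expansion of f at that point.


Singular points: {(1, -1)}; classification: cusp.

Compute partial derivatives:
  f_x = -6*x**2 + 2*x*y + 14*x - y**2 - 4*y - 9.
  f_y = x**2 - 2*x*y - 4*x + 4*y + 5.
Scan x_0 ∈ {−4, ..., 4}. For each x_0, f_y(x_0, y) is a polynomial in y; find its integer roots y ∈ {−4, ..., 4}, then test f_x and f at those candidates.
  x = -4: f_y(-4, y) = 12*y + 37; no integer root y with |y| ≤ 4.
  x = -3: f_y(-3, y) = 10*y + 26; no integer root y with |y| ≤ 4.
  x = -2: f_y(-2, y) = 8*y + 17; no integer root y with |y| ≤ 4.
  x = -1: f_y(-1, y) = 6*y + 10; no integer root y with |y| ≤ 4.
  x = 0: f_y(0, y) = 4*y + 5; no integer root y with |y| ≤ 4.
  x = 1: f_y(1, y) = 2*y + 2; vanishes at y ∈ {-1}. (1, -1): f_x = 0, f = 0 — SINGULAR.
  x = 2: f_y(2, y) = 1; no integer root y with |y| ≤ 4.
  x = 3: f_y(3, y) = 2 - 2*y; vanishes at y ∈ {1}. (3, 1): f_x = -20 ≠ 0.
  x = 4: f_y(4, y) = 5 - 4*y; no integer root y with |y| ≤ 4.
Only singular point on the grid: (1, -1).
Classify: substitute x = 1 + u, y = -1 + v and expand: f = -2*u**3 + u**2*v - u*v**2 + v**2.
No constant or linear terms (consistent with a singular point). Quadratic part: v**2. Cubic part: -2*u**3 + u**2*v - u*v**2.
The quadratic part v**2 is a perfect square, so there is a single (double) tangent line v = 0, i.e. y = -1. Restricting the cubic part to that line (v = 0) leaves -2*u**3 ≠ 0, so f is not divisible by v and the branch is v² ≈ 2*u**3 to lowest order — this is a cusp.
Classification: cusp.


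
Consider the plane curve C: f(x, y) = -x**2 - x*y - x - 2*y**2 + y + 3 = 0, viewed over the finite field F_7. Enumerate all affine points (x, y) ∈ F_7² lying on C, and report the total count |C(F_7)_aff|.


Affine F_7-points: {(0, 5), (0, 6), (1, 2), (1, 5), (3, 2), (3, 4), (6, 4)}; count = 7.

For each of the 49 pairs (x, y) ∈ F_7², evaluate f(x, y) mod 7. Record the zeros.
  x = 0: [0↦3, 1↦2, 2↦4, 3↦2, 4↦3, 5↦0, 6↦0]  zeros at y ∈ {5, 6}
  x = 1: [0↦1, 1↦6, 2↦0, 3↦4, 4↦4, 5↦0, 6↦6]  zeros at y ∈ {2, 5}
  x = 2: [0↦4, 1↦1, 2↦1, 3↦4, 4↦3, 5↦5, 6↦3]  zeros at y ∈ ∅
  x = 3: [0↦5, 1↦1, 2↦0, 3↦2, 4↦0, 5↦1, 6↦5]  zeros at y ∈ {2, 4}
  x = 4: [0↦4, 1↦6, 2↦4, 3↦5, 4↦2, 5↦2, 6↦5]  zeros at y ∈ ∅
  x = 5: [0↦1, 1↦2, 2↦6, 3↦6, 4↦2, 5↦1, 6↦3]  zeros at y ∈ ∅
  x = 6: [0↦3, 1↦3, 2↦6, 3↦5, 4↦0, 5↦5, 6↦6]  zeros at y ∈ {4}
Collecting zeros: affine points = {(0, 5), (0, 6), (1, 2), (1, 5), (3, 2), (3, 4), (6, 4)}.
Total count |C(F_7)_aff| = 7.


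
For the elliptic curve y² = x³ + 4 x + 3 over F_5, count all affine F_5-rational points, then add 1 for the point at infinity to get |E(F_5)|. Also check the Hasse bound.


Affine points = {(2, 2), (2, 3)}; affine count = 2; |E(F_5)| = 3.

Discriminant check: Δ ∝ 4a³ + 27b² = 4·4³ + 27·3² = 4·64 + 27·9 ≡ 4 (mod 5). Nonzero ⇒ E is nonsingular.
For each x ∈ F_5, compute rhs = x³ + 4·x + 3 mod 5, then count y ∈ F_5 with y² ≡ rhs.
  x = 0: rhs = 3, matching y values: none (0 points).
  x = 1: rhs = 3, matching y values: none (0 points).
  x = 2: rhs = 4, matching y values: 2, 3 (2 points).
  x = 3: rhs = 2, matching y values: none (0 points).
  x = 4: rhs = 3, matching y values: none (0 points).
Total affine count: 2.
Full point count |E(F_5)| = 2 + 1 = 3.
Hasse bound: |3 − (5+1)| = |-3| = 3 ≤ 2√5 ≈ 4.4721 ✓.


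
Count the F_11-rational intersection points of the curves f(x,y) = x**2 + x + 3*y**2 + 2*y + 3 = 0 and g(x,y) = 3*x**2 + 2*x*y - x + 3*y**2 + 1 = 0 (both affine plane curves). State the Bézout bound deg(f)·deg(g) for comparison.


Common zeros: ∅; count = 0; Bézout bound = 4.

deg(f) = 2, deg(g) = 2, so Bézout bound = 4.
Scan x ∈ F_11. For each x, list the y ∈ F_11 with f(x, y) ≡ 0 and those with g(x, y) ≡ 0 (mod 11); the common zeros in that column are the intersection.
  x = 0: f ≡ 0 at y ∈ {5, 9}; g ≡ 0 at y ∈ ∅; common: ∅.
  x = 1: f ≡ 0 at y ∈ ∅; g ≡ 0 at y ∈ {5, 9}; common: ∅.
  x = 2: f ≡ 0 at y ∈ ∅; g ≡ 0 at y ∈ {0, 6}; common: ∅.
  x = 3: f ≡ 0 at y ∈ {7}; g ≡ 0 at y ∈ {10}; common: ∅.
  x = 4: f ≡ 0 at y ∈ {6, 8}; g ≡ 0 at y ∈ ∅; common: ∅.
  x = 5: f ≡ 0 at y ∈ {0, 3}; g ≡ 0 at y ∈ ∅; common: ∅.
  x = 6: f ≡ 0 at y ∈ {6, 8}; g ≡ 0 at y ∈ ∅; common: ∅.
  x = 7: f ≡ 0 at y ∈ {7}; g ≡ 0 at y ∈ {5}; common: ∅.
  x = 8: f ≡ 0 at y ∈ ∅; g ≡ 0 at y ∈ {4, 9}; common: ∅.
  x = 9: f ≡ 0 at y ∈ ∅; g ≡ 0 at y ∈ {6, 10}; common: ∅.
  x = 10: f ≡ 0 at y ∈ {5, 9}; g ≡ 0 at y ∈ ∅; common: ∅.
Collecting: common zeros = ∅, so the count is 0.
Comparison with the Bézout bound: 0 ≤ 4 = deg(f)·deg(g), as expected for curves with no common component (the affine F_11-count falls short of the bound because intersections may lie at infinity, over extension fields, or carry multiplicity).


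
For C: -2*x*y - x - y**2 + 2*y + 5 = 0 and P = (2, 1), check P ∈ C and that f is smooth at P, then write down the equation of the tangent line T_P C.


Tangent line at P: -3*x - 4*y + 10 = 0.

Step 1: f(2, 1) = 0, so P lies on C.
Step 2: partial derivatives
  f_x(x, y) = -2*y - 1, f_y(x, y) = -2*x - 2*y + 2.
  f_x(P) = -3, f_y(P) = -4 (gradient nonzero, so P is smooth).
Step 3: tangent line at P: -3·(x − 2) + -4·(y − 1) = 0.
Expanding: -3*x - 4*y + 10 = 0.


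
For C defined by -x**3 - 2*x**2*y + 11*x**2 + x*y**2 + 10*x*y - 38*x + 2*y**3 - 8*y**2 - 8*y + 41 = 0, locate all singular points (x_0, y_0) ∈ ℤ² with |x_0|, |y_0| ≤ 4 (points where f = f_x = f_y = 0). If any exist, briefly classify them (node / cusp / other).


Singular points: {(3, 1)}; classification: cusp.

Compute partial derivatives:
  f_x = -3*x**2 - 4*x*y + 22*x + y**2 + 10*y - 38.
  f_y = -2*x**2 + 2*x*y + 10*x + 6*y**2 - 16*y - 8.
Scan x_0 ∈ {−4, ..., 4}. For each x_0, f_y(x_0, y) is a polynomial in y; find its integer roots y ∈ {−4, ..., 4}, then test f_x and f at those candidates.
  x = -4: f_y(-4, y) = 6*y**2 - 24*y - 80; no integer root y with |y| ≤ 4.
  x = -3: f_y(-3, y) = 6*y**2 - 22*y - 56; no integer root y with |y| ≤ 4.
  x = -2: f_y(-2, y) = 6*y**2 - 20*y - 36; no integer root y with |y| ≤ 4.
  x = -1: f_y(-1, y) = 6*y**2 - 18*y - 20; no integer root y with |y| ≤ 4.
  x = 0: f_y(0, y) = 6*y**2 - 16*y - 8; no integer root y with |y| ≤ 4.
  x = 1: f_y(1, y) = 6*y**2 - 14*y; vanishes at y ∈ {0}. (1, 0): f_x = -19 ≠ 0.
  x = 2: f_y(2, y) = 6*y**2 - 12*y + 4; no integer root y with |y| ≤ 4.
  x = 3: f_y(3, y) = 6*y**2 - 10*y + 4; vanishes at y ∈ {1}. (3, 1): f_x = 0, f = 0 — SINGULAR.
  x = 4: f_y(4, y) = 6*y**2 - 8*y; vanishes at y ∈ {0}. (4, 0): f_x = 2 ≠ 0.
Only singular point on the grid: (3, 1).
Classify: substitute x = 3 + u, y = 1 + v and expand: f = -u**3 - 2*u**2*v + u*v**2 + 2*v**3 + v**2.
No constant or linear terms (consistent with a singular point). Quadratic part: v**2. Cubic part: -u**3 - 2*u**2*v + u*v**2 + 2*v**3.
The quadratic part v**2 is a perfect square, so there is a single (double) tangent line v = 0, i.e. y = 1. Restricting the cubic part to that line (v = 0) leaves -u**3 ≠ 0, so f is not divisible by v and the branch is v² ≈ u**3 to lowest order — this is a cusp.
Classification: cusp.


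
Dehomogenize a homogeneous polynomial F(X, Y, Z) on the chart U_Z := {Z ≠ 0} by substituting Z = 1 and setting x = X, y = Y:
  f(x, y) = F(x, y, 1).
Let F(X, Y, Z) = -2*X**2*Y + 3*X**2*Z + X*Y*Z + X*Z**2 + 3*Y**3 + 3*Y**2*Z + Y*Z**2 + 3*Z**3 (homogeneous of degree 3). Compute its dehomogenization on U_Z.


f(x, y) = -2*x**2*y + 3*x**2 + x*y + x + 3*y**3 + 3*y**2 + y + 3

On U_Z we set Z = 1. Each monomial c·X^i·Y^j·Z^k in F becomes c·x^i·y^j·1^k = c·x^i·y^j.
Substituting Z = 1: F(X, Y, 1) = -2*x**2*y + 3*x**2 + x*y + x + 3*y**3 + 3*y**2 + y + 3.
Note: deg(f) ≤ deg(F) = 3; strict inequality happens when F is divisible by Z (lost terms).


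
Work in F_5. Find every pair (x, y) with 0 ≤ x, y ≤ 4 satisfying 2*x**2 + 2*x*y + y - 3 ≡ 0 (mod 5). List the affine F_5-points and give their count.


Affine F_5-points: {(0, 3), (1, 2), (2, 0), (2, 1), (2, 2), (2, 3), (2, 4), (3, 0), (4, 4)}; count = 9.

For each of the 25 pairs (x, y) ∈ F_5², evaluate f(x, y) mod 5. Record the zeros.
  x = 0: [0↦2, 1↦3, 2↦4, 3↦0, 4↦1]  zeros at y ∈ {3}
  x = 1: [0↦4, 1↦2, 2↦0, 3↦3, 4↦1]  zeros at y ∈ {2}
  x = 2: [0↦0, 1↦0, 2↦0, 3↦0, 4↦0]  zeros at y ∈ {0, 1, 2, 3, 4}
  x = 3: [0↦0, 1↦2, 2↦4, 3↦1, 4↦3]  zeros at y ∈ {0}
  x = 4: [0↦4, 1↦3, 2↦2, 3↦1, 4↦0]  zeros at y ∈ {4}
Collecting zeros: affine points = {(0, 3), (1, 2), (2, 0), (2, 1), (2, 2), (2, 3), (2, 4), (3, 0), (4, 4)}.
Total count |C(F_5)_aff| = 9.


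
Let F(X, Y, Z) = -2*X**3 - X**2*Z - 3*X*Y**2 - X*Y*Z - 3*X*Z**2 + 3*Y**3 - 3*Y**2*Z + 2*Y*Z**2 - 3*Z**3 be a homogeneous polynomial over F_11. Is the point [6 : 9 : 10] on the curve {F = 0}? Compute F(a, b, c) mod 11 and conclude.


F(6,9,10) ≡ 6 (mod 11); P is NOT on the curve.

Evaluate F(6, 9, 10) term-by-term (mod 11).
  -2*X**3 ↦ -2·216·1·1 = -432
  -X**2*Z ↦ -1·36·1·10 = -360
  -3*X*Y**2 ↦ -3·6·81·1 = -1458
  -X*Y*Z ↦ -1·6·9·10 = -540
  -3*X*Z**2 ↦ -3·6·1·100 = -1800
  3*Y**3 ↦ 3·1·729·1 = 2187
  -3*Y**2*Z ↦ -3·1·81·10 = -2430
  2*Y*Z**2 ↦ 2·1·9·100 = 1800
  -3*Z**3 ↦ -3·1·1·1000 = -3000
Sum: F(6, 9, 10) = (-432) + (-360) + (-1458) + (-540) + (-1800) + (2187) + (-2430) + (1800) + (-3000) = -6033.
Reducing mod 11: -6033 ≡ 6 (mod 11).
Since F(a, b, c) ≡ 6 ≠ 0 (mod 11), P does NOT lie on the curve.


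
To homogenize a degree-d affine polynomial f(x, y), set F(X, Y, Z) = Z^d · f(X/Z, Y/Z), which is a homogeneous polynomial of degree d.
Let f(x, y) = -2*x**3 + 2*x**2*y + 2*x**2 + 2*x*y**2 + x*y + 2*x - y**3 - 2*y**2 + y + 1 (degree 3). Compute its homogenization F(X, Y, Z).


F(X, Y, Z) = -2*X**3 + 2*X**2*Y + 2*X**2*Z + 2*X*Y**2 + X*Y*Z + 2*X*Z**2 - Y**3 - 2*Y**2*Z + Y*Z**2 + Z**3

deg(f) = 3.
Substitute x = X/Z, y = Y/Z into f, then multiply by Z^3.
  monomial -2·x^3·y^0 ↦ -2·X^3·Y^0·Z^0.
  monomial 2·x^2·y^1 ↦ 2·X^2·Y^1·Z^0.
  monomial 2·x^2·y^0 ↦ 2·X^2·Y^0·Z^1.
  monomial 2·x^1·y^2 ↦ 2·X^1·Y^2·Z^0.
  monomial 1·x^1·y^1 ↦ 1·X^1·Y^1·Z^1.
  monomial 2·x^1·y^0 ↦ 2·X^1·Y^0·Z^2.
  monomial -1·x^0·y^3 ↦ -1·X^0·Y^3·Z^0.
  monomial -2·x^0·y^2 ↦ -2·X^0·Y^2·Z^1.
  monomial 1·x^0·y^1 ↦ 1·X^0·Y^1·Z^2.
  monomial 1·x^0·y^0 ↦ 1·X^0·Y^0·Z^3.
Collecting: F(X, Y, Z) = -2*X**3 + 2*X**2*Y + 2*X**2*Z + 2*X*Y**2 + X*Y*Z + 2*X*Z**2 - Y**3 - 2*Y**2*Z + Y*Z**2 + Z**3.


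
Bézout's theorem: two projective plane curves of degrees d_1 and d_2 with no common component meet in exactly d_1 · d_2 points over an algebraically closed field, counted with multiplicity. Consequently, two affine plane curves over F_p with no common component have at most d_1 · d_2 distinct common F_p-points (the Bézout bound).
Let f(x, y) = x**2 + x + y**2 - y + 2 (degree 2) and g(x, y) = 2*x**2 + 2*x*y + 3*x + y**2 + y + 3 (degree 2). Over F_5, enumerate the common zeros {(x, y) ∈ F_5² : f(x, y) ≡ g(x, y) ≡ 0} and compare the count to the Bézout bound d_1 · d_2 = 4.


Common zeros: {(3, 3)}; count = 1; Bézout bound = 4.

deg(f) = 2, deg(g) = 2, so Bézout bound = 4.
Scan x ∈ F_5. For each x, list the y ∈ F_5 with f(x, y) ≡ 0 and those with g(x, y) ≡ 0 (mod 5); the common zeros in that column are the intersection.
  x = 0: f ≡ 0 at y ∈ ∅; g ≡ 0 at y ∈ {1, 3}; common: ∅.
  x = 1: f ≡ 0 at y ∈ {3}; g ≡ 0 at y ∈ ∅; common: ∅.
  x = 2: f ≡ 0 at y ∈ {2, 4}; g ≡ 0 at y ∈ ∅; common: ∅.
  x = 3: f ≡ 0 at y ∈ {3}; g ≡ 0 at y ∈ {0, 3}; common: {3}.
  x = 4: f ≡ 0 at y ∈ ∅; g ≡ 0 at y ∈ ∅; common: ∅.
Collecting: common zeros = {(3, 3)}, so the count is 1.
Comparison with the Bézout bound: 1 ≤ 4 = deg(f)·deg(g), as expected for curves with no common component (the affine F_5-count falls short of the bound because intersections may lie at infinity, over extension fields, or carry multiplicity).


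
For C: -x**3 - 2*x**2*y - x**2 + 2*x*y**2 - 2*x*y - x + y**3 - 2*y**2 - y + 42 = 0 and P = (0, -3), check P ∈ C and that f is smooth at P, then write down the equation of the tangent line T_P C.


Tangent line at P: 23*x + 38*y + 114 = 0.

Step 1: f(0, -3) = 0, so P lies on C.
Step 2: partial derivatives
  f_x(x, y) = -3*x**2 - 4*x*y - 2*x + 2*y**2 - 2*y - 1, f_y(x, y) = -2*x**2 + 4*x*y - 2*x + 3*y**2 - 4*y - 1.
  f_x(P) = 23, f_y(P) = 38 (gradient nonzero, so P is smooth).
Step 3: tangent line at P: 23·(x − 0) + 38·(y − -3) = 0.
Expanding: 23*x + 38*y + 114 = 0.


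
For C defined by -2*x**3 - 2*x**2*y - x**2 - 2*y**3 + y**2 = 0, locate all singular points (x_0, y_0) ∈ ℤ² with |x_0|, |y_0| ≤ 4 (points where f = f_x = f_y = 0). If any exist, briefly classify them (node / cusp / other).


Singular points: {(0, 0)}; classification: node.

Compute partial derivatives:
  f_x = -6*x**2 - 4*x*y - 2*x.
  f_y = -2*x**2 - 6*y**2 + 2*y.
Scan x_0 ∈ {−4, ..., 4}. For each x_0, f_y(x_0, y) is a polynomial in y; find its integer roots y ∈ {−4, ..., 4}, then test f_x and f at those candidates.
  x = -4: f_y(-4, y) = -6*y**2 + 2*y - 32; no integer root y with |y| ≤ 4.
  x = -3: f_y(-3, y) = -6*y**2 + 2*y - 18; no integer root y with |y| ≤ 4.
  x = -2: f_y(-2, y) = -6*y**2 + 2*y - 8; no integer root y with |y| ≤ 4.
  x = -1: f_y(-1, y) = -6*y**2 + 2*y - 2; no integer root y with |y| ≤ 4.
  x = 0: f_y(0, y) = -6*y**2 + 2*y; vanishes at y ∈ {0}. (0, 0): f_x = 0, f = 0 — SINGULAR.
  x = 1: f_y(1, y) = -6*y**2 + 2*y - 2; no integer root y with |y| ≤ 4.
  x = 2: f_y(2, y) = -6*y**2 + 2*y - 8; no integer root y with |y| ≤ 4.
  x = 3: f_y(3, y) = -6*y**2 + 2*y - 18; no integer root y with |y| ≤ 4.
  x = 4: f_y(4, y) = -6*y**2 + 2*y - 32; no integer root y with |y| ≤ 4.
Only singular point on the grid: (0, 0).
Classify: substitute x = 0 + u, y = 0 + v and expand: f = -2*u**3 - 2*u**2*v - u**2 - 2*v**3 + v**2.
No constant or linear terms (consistent with a singular point). Quadratic part: -u**2 + v**2. Cubic part: -2*u**3 - 2*u**2*v - 2*v**3.
The quadratic part v**2 - u**2 = (v − u)(v + u) splits into two distinct linear factors, so there are two distinct tangent lines y − 0 = ±(x − 0) — this is a node (ordinary double point).
Classification: node.


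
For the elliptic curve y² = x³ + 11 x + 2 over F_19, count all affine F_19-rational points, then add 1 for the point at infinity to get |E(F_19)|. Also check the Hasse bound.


Affine points = {(3, 9), (3, 10), (5, 7), (5, 12), (7, 2), (7, 17), (12, 0), (13, 9), (13, 10), (18, 3), (18, 16)}; affine count = 11; |E(F_19)| = 12.

Discriminant check: Δ ∝ 4a³ + 27b² = 4·11³ + 27·2² = 4·1331 + 27·4 ≡ 17 (mod 19). Nonzero ⇒ E is nonsingular.
For each x ∈ F_19, compute rhs = x³ + 11·x + 2 mod 19, then count y ∈ F_19 with y² ≡ rhs.
  x = 0: rhs = 2, matching y values: none (0 points).
  x = 1: rhs = 14, matching y values: none (0 points).
  x = 2: rhs = 13, matching y values: none (0 points).
  x = 3: rhs = 5, matching y values: 9, 10 (2 points).
  x = 4: rhs = 15, matching y values: none (0 points).
  x = 5: rhs = 11, matching y values: 7, 12 (2 points).
  x = 6: rhs = 18, matching y values: none (0 points).
  x = 7: rhs = 4, matching y values: 2, 17 (2 points).
  x = 8: rhs = 13, matching y values: none (0 points).
  x = 9: rhs = 13, matching y values: none (0 points).
  x = 10: rhs = 10, matching y values: none (0 points).
  x = 11: rhs = 10, matching y values: none (0 points).
  x = 12: rhs = 0, matching y values: 0 (1 points).
  x = 13: rhs = 5, matching y values: 9, 10 (2 points).
  x = 14: rhs = 12, matching y values: none (0 points).
  x = 15: rhs = 8, matching y values: none (0 points).
  x = 16: rhs = 18, matching y values: none (0 points).
  x = 17: rhs = 10, matching y values: none (0 points).
  x = 18: rhs = 9, matching y values: 3, 16 (2 points).
Total affine count: 11.
Full point count |E(F_19)| = 11 + 1 = 12.
Hasse bound: |12 − (19+1)| = |-8| = 8 ≤ 2√19 ≈ 8.7178 ✓.


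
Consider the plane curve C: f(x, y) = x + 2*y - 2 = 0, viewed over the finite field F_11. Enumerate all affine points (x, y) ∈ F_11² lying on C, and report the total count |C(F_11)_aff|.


Affine F_11-points: {(0, 1), (1, 6), (2, 0), (3, 5), (4, 10), (5, 4), (6, 9), (7, 3), (8, 8), (9, 2), (10, 7)}; count = 11.

For each of the 121 pairs (x, y) ∈ F_11², evaluate f(x, y) mod 11. Record the zeros.
  x = 0: [0↦9, 1↦0, 2↦2, 3↦4, 4↦6, 5↦8, 6↦10, 7↦1, 8↦3, 9↦5, 10↦7]  zeros at y ∈ {1}
  x = 1: [0↦10, 1↦1, 2↦3, 3↦5, 4↦7, 5↦9, 6↦0, 7↦2, 8↦4, 9↦6, 10↦8]  zeros at y ∈ {6}
  x = 2: [0↦0, 1↦2, 2↦4, 3↦6, 4↦8, 5↦10, 6↦1, 7↦3, 8↦5, 9↦7, 10↦9]  zeros at y ∈ {0}
  x = 3: [0↦1, 1↦3, 2↦5, 3↦7, 4↦9, 5↦0, 6↦2, 7↦4, 8↦6, 9↦8, 10↦10]  zeros at y ∈ {5}
  x = 4: [0↦2, 1↦4, 2↦6, 3↦8, 4↦10, 5↦1, 6↦3, 7↦5, 8↦7, 9↦9, 10↦0]  zeros at y ∈ {10}
  x = 5: [0↦3, 1↦5, 2↦7, 3↦9, 4↦0, 5↦2, 6↦4, 7↦6, 8↦8, 9↦10, 10↦1]  zeros at y ∈ {4}
  x = 6: [0↦4, 1↦6, 2↦8, 3↦10, 4↦1, 5↦3, 6↦5, 7↦7, 8↦9, 9↦0, 10↦2]  zeros at y ∈ {9}
  x = 7: [0↦5, 1↦7, 2↦9, 3↦0, 4↦2, 5↦4, 6↦6, 7↦8, 8↦10, 9↦1, 10↦3]  zeros at y ∈ {3}
  x = 8: [0↦6, 1↦8, 2↦10, 3↦1, 4↦3, 5↦5, 6↦7, 7↦9, 8↦0, 9↦2, 10↦4]  zeros at y ∈ {8}
  x = 9: [0↦7, 1↦9, 2↦0, 3↦2, 4↦4, 5↦6, 6↦8, 7↦10, 8↦1, 9↦3, 10↦5]  zeros at y ∈ {2}
  x = 10: [0↦8, 1↦10, 2↦1, 3↦3, 4↦5, 5↦7, 6↦9, 7↦0, 8↦2, 9↦4, 10↦6]  zeros at y ∈ {7}
Collecting zeros: affine points = {(0, 1), (1, 6), (2, 0), (3, 5), (4, 10), (5, 4), (6, 9), (7, 3), (8, 8), (9, 2), (10, 7)}.
Total count |C(F_11)_aff| = 11.
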